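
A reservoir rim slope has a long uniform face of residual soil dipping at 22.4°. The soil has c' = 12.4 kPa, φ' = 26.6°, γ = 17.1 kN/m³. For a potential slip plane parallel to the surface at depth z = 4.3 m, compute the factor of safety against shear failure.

For an infinite slope with a slip plane parallel to the surface (no pore pressure): FS = [c' + γz cos²β tanφ'] / [γz sinβ cosβ].
γz = 17.1·4.3 = 73.53 kN/m²
Numerator = 12.4 + 73.53·cos²22.4°·tan26.6° = 12.4 + 73.53·0.8548·0.5008 = 43.874 kPa
Denominator = 73.53·sin22.4°·cos22.4° = 73.53·0.3811·0.9245 = 25.906 kPa
FS = 43.874 / 25.906 = 1.694

FS = 1.69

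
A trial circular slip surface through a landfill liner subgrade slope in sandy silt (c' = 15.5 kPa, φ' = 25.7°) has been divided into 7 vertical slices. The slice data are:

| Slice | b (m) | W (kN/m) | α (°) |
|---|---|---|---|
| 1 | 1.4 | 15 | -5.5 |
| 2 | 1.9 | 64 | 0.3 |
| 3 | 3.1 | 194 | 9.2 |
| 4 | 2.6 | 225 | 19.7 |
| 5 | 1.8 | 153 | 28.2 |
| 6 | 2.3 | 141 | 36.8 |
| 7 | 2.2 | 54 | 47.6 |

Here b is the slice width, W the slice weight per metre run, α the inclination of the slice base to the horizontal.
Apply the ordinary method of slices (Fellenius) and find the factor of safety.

Ordinary method of slices: FS = Σ[c'·Δl_i + (W_i cosα_i)·tanφ'] / Σ W_i sinα_i, with Δl_i = b_i / cosα_i.
Slice 1: Δl = 1.4/cos(-5.5°) = 1.406 m; N'_1 = 15·cos(-5.5°) = 14.9; c'Δl = 21.80; W sinα = -1.4
Slice 2: Δl = 1.9/cos0.3° = 1.900 m; N'_2 = 64·cos0.3° = 64.0; c'Δl = 29.45; W sinα = 0.3
Slice 3: Δl = 3.1/cos9.2° = 3.140 m; N'_3 = 194·cos9.2° = 191.5; c'Δl = 48.68; W sinα = 31.0
Slice 4: Δl = 2.6/cos19.7° = 2.762 m; N'_4 = 225·cos19.7° = 211.8; c'Δl = 42.81; W sinα = 75.8
Slice 5: Δl = 1.8/cos28.2° = 2.042 m; N'_5 = 153·cos28.2° = 134.8; c'Δl = 31.66; W sinα = 72.3
Slice 6: Δl = 2.3/cos36.8° = 2.872 m; N'_6 = 141·cos36.8° = 112.9; c'Δl = 44.52; W sinα = 84.5
Slice 7: Δl = 2.2/cos47.6° = 3.263 m; N'_7 = 54·cos47.6° = 36.4; c'Δl = 50.57; W sinα = 39.9
Σc'Δl = 269.5 kN/m; ΣN' = 766.4 kN/m; ΣW sinα = 302.4 kN/m
Resisting = 269.5 + 766.4·tan25.7° = 269.5 + 368.9 = 638.3 kN/m
FS = 638.3 / 302.4 = 2.111

FS = 2.11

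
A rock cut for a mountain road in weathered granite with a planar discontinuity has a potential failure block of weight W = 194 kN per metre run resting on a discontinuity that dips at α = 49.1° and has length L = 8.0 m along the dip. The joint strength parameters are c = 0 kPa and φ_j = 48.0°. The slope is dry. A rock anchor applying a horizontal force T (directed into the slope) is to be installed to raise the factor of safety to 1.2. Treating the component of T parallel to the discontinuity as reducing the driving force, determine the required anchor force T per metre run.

Resolving forces along and normal to the sliding plane, with the horizontal anchor force T adding T·sinα to the effective normal force and T·cosα acting up the plane against the driving force:
FS = [cL + (W cosα + T sinα) tanφ_j] / [W sinα − T cosα]
Without the anchor: N' = 127.0 kN/m, driving T_d = 146.6 kN/m, resisting R = 0·8.0 + 127.0·tan48.0° = 141.1 kN/m, FS = 0.96.
Setting FS = 1.2 and solving for T:
1.2·(146.6 − T cos49.1°) = 141.1 + T sin49.1°·tan48.0°
T·(sin49.1°·tan48.0° + 1.2·cos49.1°) = 1.2·146.6 − 141.1
T·(0.7559·1.1106 + 1.2·0.6547) = 176.0 − 141.1 = 34.9
T·1.6251 = 34.9
T = 21.5 kN/m

T = 21 kN/m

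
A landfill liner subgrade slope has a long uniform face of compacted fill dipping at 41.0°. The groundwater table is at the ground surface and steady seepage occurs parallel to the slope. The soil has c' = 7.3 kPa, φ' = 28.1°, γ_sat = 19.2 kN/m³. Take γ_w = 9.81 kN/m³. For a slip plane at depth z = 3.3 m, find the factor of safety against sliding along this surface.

With seepage parallel to the slope and the water table at the surface, the effective normal stress on the slip plane uses the buoyant unit weight γ' = γ_sat − γ_w while the driving shear stress uses γ_sat:
FS = [c' + γ' z cos²β tanφ'] / [γ_sat z sinβ cosβ]
γ' = 19.2 − 9.81 = 9.39 kN/m³
Numerator = 7.3 + 9.39·3.3·cos²41.0°·tan28.1° = 7.3 + 9.39·3.3·0.5696·0.5340 = 16.724 kPa
Denominator = 19.2·3.3·sin41.0°·cos41.0° = 19.2·3.3·0.6561·0.7547 = 31.372 kPa
FS = 16.724 / 31.372 = 0.533

FS = 0.53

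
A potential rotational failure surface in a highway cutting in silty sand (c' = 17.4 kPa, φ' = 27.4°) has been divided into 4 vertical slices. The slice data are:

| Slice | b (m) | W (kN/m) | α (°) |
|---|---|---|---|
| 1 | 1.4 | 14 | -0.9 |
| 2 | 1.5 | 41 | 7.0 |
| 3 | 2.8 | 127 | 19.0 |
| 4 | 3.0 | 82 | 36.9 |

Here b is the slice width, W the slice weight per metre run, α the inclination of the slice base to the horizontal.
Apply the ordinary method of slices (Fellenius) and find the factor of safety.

FS = 3.06

Ordinary method of slices: FS = Σ[c'·Δl_i + (W_i cosα_i)·tanφ'] / Σ W_i sinα_i, with Δl_i = b_i / cosα_i.
Slice 1: Δl = 1.4/cos(-0.9°) = 1.400 m; N'_1 = 14·cos(-0.9°) = 14.0; c'Δl = 24.36; W sinα = -0.2
Slice 2: Δl = 1.5/cos7.0° = 1.511 m; N'_2 = 41·cos7.0° = 40.7; c'Δl = 26.30; W sinα = 5.0
Slice 3: Δl = 2.8/cos19.0° = 2.961 m; N'_3 = 127·cos19.0° = 120.1; c'Δl = 51.53; W sinα = 41.3
Slice 4: Δl = 3.0/cos36.9° = 3.751 m; N'_4 = 82·cos36.9° = 65.6; c'Δl = 65.28; W sinα = 49.2
Σc'Δl = 167.5 kN/m; ΣN' = 240.3 kN/m; ΣW sinα = 95.4 kN/m
Resisting = 167.5 + 240.3·tan27.4° = 167.5 + 124.6 = 292.0 kN/m
FS = 292.0 / 95.4 = 3.063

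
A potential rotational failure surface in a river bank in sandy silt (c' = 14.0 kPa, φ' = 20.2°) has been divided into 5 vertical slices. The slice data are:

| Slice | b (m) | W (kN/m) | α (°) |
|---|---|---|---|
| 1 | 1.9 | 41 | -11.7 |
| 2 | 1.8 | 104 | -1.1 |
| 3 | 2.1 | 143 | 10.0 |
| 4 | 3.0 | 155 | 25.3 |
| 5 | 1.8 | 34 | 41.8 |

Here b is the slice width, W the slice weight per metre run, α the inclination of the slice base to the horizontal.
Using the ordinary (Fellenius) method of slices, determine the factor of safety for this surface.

Ordinary method of slices: FS = Σ[c'·Δl_i + (W_i cosα_i)·tanφ'] / Σ W_i sinα_i, with Δl_i = b_i / cosα_i.
Slice 1: Δl = 1.9/cos(-11.7°) = 1.940 m; N'_1 = 41·cos(-11.7°) = 40.1; c'Δl = 27.16; W sinα = -8.3
Slice 2: Δl = 1.8/cos(-1.1°) = 1.800 m; N'_2 = 104·cos(-1.1°) = 104.0; c'Δl = 25.20; W sinα = -2.0
Slice 3: Δl = 2.1/cos10.0° = 2.132 m; N'_3 = 143·cos10.0° = 140.8; c'Δl = 29.85; W sinα = 24.8
Slice 4: Δl = 3.0/cos25.3° = 3.318 m; N'_4 = 155·cos25.3° = 140.1; c'Δl = 46.46; W sinα = 66.2
Slice 5: Δl = 1.8/cos41.8° = 2.415 m; N'_5 = 34·cos41.8° = 25.3; c'Δl = 33.80; W sinα = 22.7
Σc'Δl = 162.5 kN/m; ΣN' = 450.4 kN/m; ΣW sinα = 103.4 kN/m
Resisting = 162.5 + 450.4·tan20.2° = 162.5 + 165.7 = 328.2 kN/m
FS = 328.2 / 103.4 = 3.173

FS = 3.17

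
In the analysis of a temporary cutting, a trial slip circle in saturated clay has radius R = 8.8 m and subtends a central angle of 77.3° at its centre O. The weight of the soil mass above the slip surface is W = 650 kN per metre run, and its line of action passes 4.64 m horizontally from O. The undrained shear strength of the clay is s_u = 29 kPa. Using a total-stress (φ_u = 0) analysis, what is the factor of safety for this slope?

FS = 1.00

Taking moments about the centre O, the resisting moment is provided by the undrained shear strength acting along the arc:
Arc length L_a = R·θ = 8.8·(77.3°·π/180) = 8.8·1.3491 = 11.87 m
M_R = s_u·L_a·R = 29·11.87·8.8 = 3029.8 kN·m/m
M_D = W·d = 650·4.64 = 3016.0 kN·m/m
FS = M_R / M_D = 3029.8 / 3016.0 = 1.005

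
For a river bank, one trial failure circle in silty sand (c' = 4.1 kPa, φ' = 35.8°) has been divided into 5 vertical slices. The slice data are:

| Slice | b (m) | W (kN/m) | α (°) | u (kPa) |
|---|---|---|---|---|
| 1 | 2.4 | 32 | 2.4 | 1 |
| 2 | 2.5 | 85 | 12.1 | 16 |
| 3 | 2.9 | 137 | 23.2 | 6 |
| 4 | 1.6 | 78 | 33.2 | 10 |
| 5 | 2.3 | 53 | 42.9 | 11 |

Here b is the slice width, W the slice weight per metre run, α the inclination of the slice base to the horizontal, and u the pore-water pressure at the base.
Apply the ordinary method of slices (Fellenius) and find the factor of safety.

Ordinary method of slices: FS = Σ[c'·Δl_i + (W_i cosα_i − u_i·Δl_i)·tanφ'] / Σ W_i sinα_i, with Δl_i = b_i / cosα_i.
Slice 1: Δl = 2.4/cos2.4° = 2.402 m; N'_1 = 32·cos2.4° − 1·2.402 = 29.6; c'Δl = 9.85; W sinα = 1.3
Slice 2: Δl = 2.5/cos12.1° = 2.557 m; N'_2 = 85·cos12.1° − 16·2.557 = 42.2; c'Δl = 10.48; W sinα = 17.8
Slice 3: Δl = 2.9/cos23.2° = 3.155 m; N'_3 = 137·cos23.2° − 6·3.155 = 107.0; c'Δl = 12.94; W sinα = 54.0
Slice 4: Δl = 1.6/cos33.2° = 1.912 m; N'_4 = 78·cos33.2° − 10·1.912 = 46.1; c'Δl = 7.84; W sinα = 42.7
Slice 5: Δl = 2.3/cos42.9° = 3.140 m; N'_5 = 53·cos42.9° − 11·3.140 = 4.3; c'Δl = 12.87; W sinα = 36.1
Σc'Δl = 54.0 kN/m; ΣN' = 229.2 kN/m; ΣW sinα = 151.9 kN/m
Resisting = 54.0 + 229.2·tan35.8° = 54.0 + 165.3 = 219.3 kN/m
FS = 219.3 / 151.9 = 1.443

FS = 1.44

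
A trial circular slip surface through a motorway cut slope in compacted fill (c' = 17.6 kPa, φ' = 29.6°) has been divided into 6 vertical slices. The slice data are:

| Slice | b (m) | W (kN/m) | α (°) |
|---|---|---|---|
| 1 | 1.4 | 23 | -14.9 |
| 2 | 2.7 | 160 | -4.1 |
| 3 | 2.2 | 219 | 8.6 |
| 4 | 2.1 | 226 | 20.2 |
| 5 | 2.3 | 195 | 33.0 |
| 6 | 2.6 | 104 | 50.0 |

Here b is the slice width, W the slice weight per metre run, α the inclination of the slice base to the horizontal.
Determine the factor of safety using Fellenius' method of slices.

FS = 2.68

Ordinary method of slices: FS = Σ[c'·Δl_i + (W_i cosα_i)·tanφ'] / Σ W_i sinα_i, with Δl_i = b_i / cosα_i.
Slice 1: Δl = 1.4/cos(-14.9°) = 1.449 m; N'_1 = 23·cos(-14.9°) = 22.2; c'Δl = 25.50; W sinα = -5.9
Slice 2: Δl = 2.7/cos(-4.1°) = 2.707 m; N'_2 = 160·cos(-4.1°) = 159.6; c'Δl = 47.64; W sinα = -11.4
Slice 3: Δl = 2.2/cos8.6° = 2.225 m; N'_3 = 219·cos8.6° = 216.5; c'Δl = 39.16; W sinα = 32.7
Slice 4: Δl = 2.1/cos20.2° = 2.238 m; N'_4 = 226·cos20.2° = 212.1; c'Δl = 39.38; W sinα = 78.0
Slice 5: Δl = 2.3/cos33.0° = 2.742 m; N'_5 = 195·cos33.0° = 163.5; c'Δl = 48.27; W sinα = 106.2
Slice 6: Δl = 2.6/cos50.0° = 4.045 m; N'_6 = 104·cos50.0° = 66.8; c'Δl = 71.19; W sinα = 79.7
Σc'Δl = 271.1 kN/m; ΣN' = 840.8 kN/m; ΣW sinα = 279.3 kN/m
Resisting = 271.1 + 840.8·tan29.6° = 271.1 + 477.7 = 748.8 kN/m
FS = 748.8 / 279.3 = 2.681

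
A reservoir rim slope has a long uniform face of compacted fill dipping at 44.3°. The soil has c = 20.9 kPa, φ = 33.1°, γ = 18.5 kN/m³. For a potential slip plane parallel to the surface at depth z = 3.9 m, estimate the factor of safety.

FS = 1.25

For an infinite slope with a slip plane parallel to the surface (no pore pressure): FS = [c + γz cos²β tanφ] / [γz sinβ cosβ].
γz = 18.5·3.9 = 72.15 kN/m²
Numerator = 20.9 + 72.15·cos²44.3°·tan33.1° = 20.9 + 72.15·0.5122·0.6519 = 44.992 kPa
Denominator = 72.15·sin44.3°·cos44.3° = 72.15·0.6984·0.7157 = 36.064 kPa
FS = 44.992 / 36.064 = 1.248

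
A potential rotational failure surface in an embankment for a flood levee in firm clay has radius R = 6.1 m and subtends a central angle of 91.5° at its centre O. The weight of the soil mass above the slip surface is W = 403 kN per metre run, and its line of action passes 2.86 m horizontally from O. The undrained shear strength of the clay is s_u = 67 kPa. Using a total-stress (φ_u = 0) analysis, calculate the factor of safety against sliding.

Taking moments about the centre O, the resisting moment is provided by the undrained shear strength acting along the arc:
Arc length L_a = R·θ = 6.1·(91.5°·π/180) = 6.1·1.5970 = 9.74 m
M_R = s_u·L_a·R = 67·9.74·6.1 = 3981.4 kN·m/m
M_D = W·d = 403·2.86 = 1152.6 kN·m/m
FS = M_R / M_D = 3981.4 / 1152.6 = 3.454

FS = 3.45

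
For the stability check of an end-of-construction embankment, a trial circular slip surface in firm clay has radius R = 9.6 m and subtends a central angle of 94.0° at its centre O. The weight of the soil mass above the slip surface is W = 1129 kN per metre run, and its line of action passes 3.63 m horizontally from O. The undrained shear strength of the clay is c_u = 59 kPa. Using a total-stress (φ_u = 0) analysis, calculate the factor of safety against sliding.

Taking moments about the centre O, the resisting moment is provided by the undrained shear strength acting along the arc:
Arc length L_a = R·θ = 9.6·(94.0°·π/180) = 9.6·1.6406 = 15.75 m
M_R = c_u·L_a·R = 59·15.75·9.6 = 8920.7 kN·m/m
M_D = W·d = 1129·3.63 = 4098.3 kN·m/m
FS = M_R / M_D = 8920.7 / 4098.3 = 2.177

FS = 2.18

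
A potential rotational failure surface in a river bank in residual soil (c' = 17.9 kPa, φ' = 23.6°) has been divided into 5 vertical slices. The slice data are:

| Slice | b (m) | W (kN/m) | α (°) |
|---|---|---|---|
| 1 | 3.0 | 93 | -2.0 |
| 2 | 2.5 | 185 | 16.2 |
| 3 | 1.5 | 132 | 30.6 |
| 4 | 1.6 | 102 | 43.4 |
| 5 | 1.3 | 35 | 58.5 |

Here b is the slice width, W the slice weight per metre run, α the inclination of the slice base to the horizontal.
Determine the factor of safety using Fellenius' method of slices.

FS = 1.97

Ordinary method of slices: FS = Σ[c'·Δl_i + (W_i cosα_i)·tanφ'] / Σ W_i sinα_i, with Δl_i = b_i / cosα_i.
Slice 1: Δl = 3.0/cos(-2.0°) = 3.002 m; N'_1 = 93·cos(-2.0°) = 92.9; c'Δl = 53.73; W sinα = -3.2
Slice 2: Δl = 2.5/cos16.2° = 2.603 m; N'_2 = 185·cos16.2° = 177.7; c'Δl = 46.60; W sinα = 51.6
Slice 3: Δl = 1.5/cos30.6° = 1.743 m; N'_3 = 132·cos30.6° = 113.6; c'Δl = 31.19; W sinα = 67.2
Slice 4: Δl = 1.6/cos43.4° = 2.202 m; N'_4 = 102·cos43.4° = 74.1; c'Δl = 39.42; W sinα = 70.1
Slice 5: Δl = 1.3/cos58.5° = 2.488 m; N'_5 = 35·cos58.5° = 18.3; c'Δl = 44.54; W sinα = 29.8
Σc'Δl = 215.5 kN/m; ΣN' = 476.6 kN/m; ΣW sinα = 215.5 kN/m
Resisting = 215.5 + 476.6·tan23.6° = 215.5 + 208.2 = 423.7 kN/m
FS = 423.7 / 215.5 = 1.966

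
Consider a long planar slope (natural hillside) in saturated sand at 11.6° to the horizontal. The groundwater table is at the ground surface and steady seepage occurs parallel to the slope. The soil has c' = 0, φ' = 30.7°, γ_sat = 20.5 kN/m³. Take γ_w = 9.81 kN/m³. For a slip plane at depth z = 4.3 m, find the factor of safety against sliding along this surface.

With seepage parallel to the slope and the water table at the surface, the effective normal stress on the slip plane uses the buoyant unit weight γ' = γ_sat − γ_w while the driving shear stress uses γ_sat:
FS = [c' + γ' z cos²β tanφ'] / [γ_sat z sinβ cosβ]
(For c' = 0 this reduces to FS = (γ'/γ_sat)·tanφ'/tanβ.)
γ' = 20.5 − 9.81 = 10.69 kN/m³
Numerator = 0.0 + 10.69·4.3·cos²11.6°·tan30.7° = 0.0 + 10.69·4.3·0.9596·0.5938 = 26.190 kPa
Denominator = 20.5·4.3·sin11.6°·cos11.6° = 20.5·4.3·0.2011·0.9796 = 17.363 kPa
FS = 26.190 / 17.363 = 1.508

FS = 1.51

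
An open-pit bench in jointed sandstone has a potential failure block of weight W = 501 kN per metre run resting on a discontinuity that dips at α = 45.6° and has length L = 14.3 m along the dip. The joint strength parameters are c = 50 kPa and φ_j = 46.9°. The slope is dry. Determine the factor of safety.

FS = 3.04

Resolving the block weight along and normal to the plane and applying the Mohr–Coulomb strength on the joint:
N' = W cosα = 501·cos45.6° = 350.5 kN/m
Driving force T = W sinα = 501·sin45.6° = 358.0 kN/m
Resisting force R = c·L + N'·tanφ_j = 50·14.3 + 350.5·tan46.9° = 715.0 + 374.6 = 1089.6 kN/m
FS = R / T = 1089.6 / 358.0 = 3.044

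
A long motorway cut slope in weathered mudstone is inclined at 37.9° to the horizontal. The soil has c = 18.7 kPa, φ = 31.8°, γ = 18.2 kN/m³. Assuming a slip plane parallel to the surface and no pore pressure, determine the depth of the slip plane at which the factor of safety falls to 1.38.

Setting FS = 1.38 in FS = [c + γz cos²β tanφ] / [γz sinβ cosβ] and solving for z:
z = c / [γ cosβ (FS·sinβ − cosβ·tanφ)]
  = 18.7 / [18.2·cos37.9°·(1.38·sin37.9° − cos37.9°·tan31.8°)]
  = 18.7 / [18.2·0.7891·(1.38·0.6143 − 0.7891·0.6200)]
  = 18.7 / 5.1480 = 3.632 m

z = 3.63 m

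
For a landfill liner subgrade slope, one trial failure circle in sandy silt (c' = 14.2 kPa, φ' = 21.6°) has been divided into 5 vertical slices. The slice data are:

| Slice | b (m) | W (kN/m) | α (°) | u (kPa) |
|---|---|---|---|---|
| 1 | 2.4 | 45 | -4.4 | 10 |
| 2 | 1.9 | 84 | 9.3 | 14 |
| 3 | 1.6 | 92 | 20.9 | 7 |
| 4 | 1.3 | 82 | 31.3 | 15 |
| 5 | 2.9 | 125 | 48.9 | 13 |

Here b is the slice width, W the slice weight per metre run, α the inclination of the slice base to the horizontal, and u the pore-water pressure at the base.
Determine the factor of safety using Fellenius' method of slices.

Ordinary method of slices: FS = Σ[c'·Δl_i + (W_i cosα_i − u_i·Δl_i)·tanφ'] / Σ W_i sinα_i, with Δl_i = b_i / cosα_i.
Slice 1: Δl = 2.4/cos(-4.4°) = 2.407 m; N'_1 = 45·cos(-4.4°) − 10·2.407 = 20.8; c'Δl = 34.18; W sinα = -3.5
Slice 2: Δl = 1.9/cos9.3° = 1.925 m; N'_2 = 84·cos9.3° − 14·1.925 = 55.9; c'Δl = 27.34; W sinα = 13.6
Slice 3: Δl = 1.6/cos20.9° = 1.713 m; N'_3 = 92·cos20.9° − 7·1.713 = 74.0; c'Δl = 24.32; W sinα = 32.8
Slice 4: Δl = 1.3/cos31.3° = 1.521 m; N'_4 = 82·cos31.3° − 15·1.521 = 47.2; c'Δl = 21.60; W sinα = 42.6
Slice 5: Δl = 2.9/cos48.9° = 4.411 m; N'_5 = 125·cos48.9° − 13·4.411 = 24.8; c'Δl = 62.64; W sinα = 94.2
Σc'Δl = 170.1 kN/m; ΣN' = 222.8 kN/m; ΣW sinα = 179.7 kN/m
Resisting = 170.1 + 222.8·tan21.6° = 170.1 + 88.2 = 258.3 kN/m
FS = 258.3 / 179.7 = 1.437

FS = 1.44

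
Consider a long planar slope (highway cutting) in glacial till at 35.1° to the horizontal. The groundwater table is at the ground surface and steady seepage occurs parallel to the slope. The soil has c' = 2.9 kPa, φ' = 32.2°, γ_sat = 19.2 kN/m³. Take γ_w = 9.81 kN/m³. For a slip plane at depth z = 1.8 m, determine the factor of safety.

FS = 0.62

With seepage parallel to the slope and the water table at the surface, the effective normal stress on the slip plane uses the buoyant unit weight γ' = γ_sat − γ_w while the driving shear stress uses γ_sat:
FS = [c' + γ' z cos²β tanφ'] / [γ_sat z sinβ cosβ]
γ' = 19.2 − 9.81 = 9.39 kN/m³
Numerator = 2.9 + 9.39·1.8·cos²35.1°·tan32.2° = 2.9 + 9.39·1.8·0.6694·0.6297 = 10.025 kPa
Denominator = 19.2·1.8·sin35.1°·cos35.1° = 19.2·1.8·0.5750·0.8181 = 16.258 kPa
FS = 10.025 / 16.258 = 0.617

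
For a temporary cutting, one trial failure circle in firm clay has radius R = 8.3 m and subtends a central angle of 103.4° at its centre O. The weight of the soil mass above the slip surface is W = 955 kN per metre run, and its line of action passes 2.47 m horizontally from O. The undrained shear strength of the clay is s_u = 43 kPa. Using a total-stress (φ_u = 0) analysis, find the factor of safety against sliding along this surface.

FS = 2.27

Taking moments about the centre O, the resisting moment is provided by the undrained shear strength acting along the arc:
Arc length L_a = R·θ = 8.3·(103.4°·π/180) = 8.3·1.8047 = 14.98 m
M_R = s_u·L_a·R = 43·14.98·8.3 = 5345.9 kN·m/m
M_D = W·d = 955·2.47 = 2358.9 kN·m/m
FS = M_R / M_D = 5345.9 / 2358.9 = 2.266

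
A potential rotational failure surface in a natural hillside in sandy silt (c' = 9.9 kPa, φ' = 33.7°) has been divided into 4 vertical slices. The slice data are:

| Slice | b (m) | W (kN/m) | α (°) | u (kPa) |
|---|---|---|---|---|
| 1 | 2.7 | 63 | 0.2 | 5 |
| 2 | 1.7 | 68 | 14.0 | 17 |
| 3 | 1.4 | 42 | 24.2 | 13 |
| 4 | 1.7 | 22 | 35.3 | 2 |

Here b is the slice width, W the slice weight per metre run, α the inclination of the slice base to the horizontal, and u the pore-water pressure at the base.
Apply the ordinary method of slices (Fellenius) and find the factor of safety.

FS = 3.40

Ordinary method of slices: FS = Σ[c'·Δl_i + (W_i cosα_i − u_i·Δl_i)·tanφ'] / Σ W_i sinα_i, with Δl_i = b_i / cosα_i.
Slice 1: Δl = 2.7/cos0.2° = 2.700 m; N'_1 = 63·cos0.2° − 5·2.700 = 49.5; c'Δl = 26.73; W sinα = 0.2
Slice 2: Δl = 1.7/cos14.0° = 1.752 m; N'_2 = 68·cos14.0° − 17·1.752 = 36.2; c'Δl = 17.35; W sinα = 16.5
Slice 3: Δl = 1.4/cos24.2° = 1.535 m; N'_3 = 42·cos24.2° − 13·1.535 = 18.4; c'Δl = 15.20; W sinα = 17.2
Slice 4: Δl = 1.7/cos35.3° = 2.083 m; N'_4 = 22·cos35.3° − 2·2.083 = 13.8; c'Δl = 20.62; W sinα = 12.7
Σc'Δl = 79.9 kN/m; ΣN' = 117.8 kN/m; ΣW sinα = 46.6 kN/m
Resisting = 79.9 + 117.8·tan33.7° = 79.9 + 78.6 = 158.5 kN/m
FS = 158.5 / 46.6 = 3.401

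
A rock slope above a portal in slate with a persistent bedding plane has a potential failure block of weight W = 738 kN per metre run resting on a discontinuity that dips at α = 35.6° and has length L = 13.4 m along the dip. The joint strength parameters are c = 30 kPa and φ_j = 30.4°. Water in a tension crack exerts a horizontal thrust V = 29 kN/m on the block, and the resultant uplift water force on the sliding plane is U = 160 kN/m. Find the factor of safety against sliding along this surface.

FS = 1.43

Resolving the block weight along and normal to the plane and applying the Mohr–Coulomb strength on the joint:
N' = W cosα − U − V sinα = 738·cos35.6° − 160 − 29·sin35.6° = 423.2 kN/m
Driving force T = W sinα + V cosα = 738·sin35.6° + 29·cos35.6° = 453.2 kN/m
Resisting force R = c·L + N'·tanφ_j = 30·13.4 + 423.2·tan30.4° = 402.0 + 248.3 = 650.3 kN/m
FS = R / T = 650.3 / 453.2 = 1.435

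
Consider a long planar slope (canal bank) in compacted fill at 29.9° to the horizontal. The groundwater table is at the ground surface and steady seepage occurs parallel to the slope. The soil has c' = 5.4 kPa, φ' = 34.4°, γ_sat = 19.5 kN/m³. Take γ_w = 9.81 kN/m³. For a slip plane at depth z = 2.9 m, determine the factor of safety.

With seepage parallel to the slope and the water table at the surface, the effective normal stress on the slip plane uses the buoyant unit weight γ' = γ_sat − γ_w while the driving shear stress uses γ_sat:
FS = [c' + γ' z cos²β tanφ'] / [γ_sat z sinβ cosβ]
γ' = 19.5 − 9.81 = 9.69 kN/m³
Numerator = 5.4 + 9.69·2.9·cos²29.9°·tan34.4° = 5.4 + 9.69·2.9·0.7515·0.6847 = 19.860 kPa
Denominator = 19.5·2.9·sin29.9°·cos29.9° = 19.5·2.9·0.4985·0.8669 = 24.437 kPa
FS = 19.860 / 24.437 = 0.813

FS = 0.81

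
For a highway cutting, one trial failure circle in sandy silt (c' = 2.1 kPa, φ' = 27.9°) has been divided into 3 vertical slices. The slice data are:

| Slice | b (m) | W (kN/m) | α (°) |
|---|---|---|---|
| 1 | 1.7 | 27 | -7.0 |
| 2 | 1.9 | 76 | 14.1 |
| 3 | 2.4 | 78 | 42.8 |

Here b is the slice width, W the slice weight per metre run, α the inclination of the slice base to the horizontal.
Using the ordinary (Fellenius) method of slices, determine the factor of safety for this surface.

FS = 1.44

Ordinary method of slices: FS = Σ[c'·Δl_i + (W_i cosα_i)·tanφ'] / Σ W_i sinα_i, with Δl_i = b_i / cosα_i.
Slice 1: Δl = 1.7/cos(-7.0°) = 1.713 m; N'_1 = 27·cos(-7.0°) = 26.8; c'Δl = 3.60; W sinα = -3.3
Slice 2: Δl = 1.9/cos14.1° = 1.959 m; N'_2 = 76·cos14.1° = 73.7; c'Δl = 4.11; W sinα = 18.5
Slice 3: Δl = 2.4/cos42.8° = 3.271 m; N'_3 = 78·cos42.8° = 57.2; c'Δl = 6.87; W sinα = 53.0
Σc'Δl = 14.6 kN/m; ΣN' = 157.7 kN/m; ΣW sinα = 68.2 kN/m
Resisting = 14.6 + 157.7·tan27.9° = 14.6 + 83.5 = 98.1 kN/m
FS = 98.1 / 68.2 = 1.438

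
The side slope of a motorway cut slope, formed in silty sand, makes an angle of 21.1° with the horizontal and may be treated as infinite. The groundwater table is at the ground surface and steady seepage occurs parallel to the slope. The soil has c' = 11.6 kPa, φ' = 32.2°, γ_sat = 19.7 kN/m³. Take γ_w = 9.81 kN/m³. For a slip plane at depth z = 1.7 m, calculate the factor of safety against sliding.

FS = 1.85

With seepage parallel to the slope and the water table at the surface, the effective normal stress on the slip plane uses the buoyant unit weight γ' = γ_sat − γ_w while the driving shear stress uses γ_sat:
FS = [c' + γ' z cos²β tanφ'] / [γ_sat z sinβ cosβ]
γ' = 19.7 − 9.81 = 9.89 kN/m³
Numerator = 11.6 + 9.89·1.7·cos²21.1°·tan32.2° = 11.6 + 9.89·1.7·0.8704·0.6297 = 20.816 kPa
Denominator = 19.7·1.7·sin21.1°·cos21.1° = 19.7·1.7·0.3600·0.9330 = 11.248 kPa
FS = 20.816 / 11.248 = 1.851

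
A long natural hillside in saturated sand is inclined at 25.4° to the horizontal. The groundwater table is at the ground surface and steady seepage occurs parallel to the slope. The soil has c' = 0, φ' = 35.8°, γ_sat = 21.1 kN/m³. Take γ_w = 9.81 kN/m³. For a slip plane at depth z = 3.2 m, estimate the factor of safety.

With seepage parallel to the slope and the water table at the surface, the effective normal stress on the slip plane uses the buoyant unit weight γ' = γ_sat − γ_w while the driving shear stress uses γ_sat:
FS = [c' + γ' z cos²β tanφ'] / [γ_sat z sinβ cosβ]
(For c' = 0 this reduces to FS = (γ'/γ_sat)·tanφ'/tanβ.)
γ' = 21.1 − 9.81 = 11.29 kN/m³
Numerator = 0.0 + 11.29·3.2·cos²25.4°·tan35.8° = 0.0 + 11.29·3.2·0.8160·0.7212 = 21.262 kPa
Denominator = 21.1·3.2·sin25.4°·cos25.4° = 21.1·3.2·0.4289·0.9033 = 26.162 kPa
FS = 21.262 / 26.162 = 0.813

FS = 0.81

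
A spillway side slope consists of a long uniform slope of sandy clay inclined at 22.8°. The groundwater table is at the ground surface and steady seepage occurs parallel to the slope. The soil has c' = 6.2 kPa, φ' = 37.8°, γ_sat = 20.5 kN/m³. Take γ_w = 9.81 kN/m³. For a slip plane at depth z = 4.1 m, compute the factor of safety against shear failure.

FS = 1.17

With seepage parallel to the slope and the water table at the surface, the effective normal stress on the slip plane uses the buoyant unit weight γ' = γ_sat − γ_w while the driving shear stress uses γ_sat:
FS = [c' + γ' z cos²β tanφ'] / [γ_sat z sinβ cosβ]
γ' = 20.5 − 9.81 = 10.69 kN/m³
Numerator = 6.2 + 10.69·4.1·cos²22.8°·tan37.8° = 6.2 + 10.69·4.1·0.8498·0.7757 = 35.092 kPa
Denominator = 20.5·4.1·sin22.8°·cos22.8° = 20.5·4.1·0.3875·0.9219 = 30.026 kPa
FS = 35.092 / 30.026 = 1.169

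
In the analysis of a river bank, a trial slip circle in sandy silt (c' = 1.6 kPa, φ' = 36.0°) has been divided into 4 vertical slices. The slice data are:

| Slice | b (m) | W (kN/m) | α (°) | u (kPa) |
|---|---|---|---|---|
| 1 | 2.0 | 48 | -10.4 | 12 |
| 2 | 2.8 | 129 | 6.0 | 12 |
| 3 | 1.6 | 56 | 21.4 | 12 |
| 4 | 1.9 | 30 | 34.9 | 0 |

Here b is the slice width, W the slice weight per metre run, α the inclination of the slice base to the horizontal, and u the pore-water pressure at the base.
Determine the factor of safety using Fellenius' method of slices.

FS = 3.31

Ordinary method of slices: FS = Σ[c'·Δl_i + (W_i cosα_i − u_i·Δl_i)·tanφ'] / Σ W_i sinα_i, with Δl_i = b_i / cosα_i.
Slice 1: Δl = 2.0/cos(-10.4°) = 2.033 m; N'_1 = 48·cos(-10.4°) − 12·2.033 = 22.8; c'Δl = 3.25; W sinα = -8.7
Slice 2: Δl = 2.8/cos6.0° = 2.815 m; N'_2 = 129·cos6.0° − 12·2.815 = 94.5; c'Δl = 4.50; W sinα = 13.5
Slice 3: Δl = 1.6/cos21.4° = 1.718 m; N'_3 = 56·cos21.4° − 12·1.718 = 31.5; c'Δl = 2.75; W sinα = 20.4
Slice 4: Δl = 1.9/cos34.9° = 2.317 m; N'_4 = 30·cos34.9° − 0·2.317 = 24.6; c'Δl = 3.71; W sinα = 17.2
Σc'Δl = 14.2 kN/m; ΣN' = 173.4 kN/m; ΣW sinα = 42.4 kN/m
Resisting = 14.2 + 173.4·tan36.0° = 14.2 + 126.0 = 140.2 kN/m
FS = 140.2 / 42.4 = 3.306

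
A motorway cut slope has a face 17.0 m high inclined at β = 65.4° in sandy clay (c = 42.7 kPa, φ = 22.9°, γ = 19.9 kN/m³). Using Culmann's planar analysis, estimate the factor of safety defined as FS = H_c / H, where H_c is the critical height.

FS = 1.61

H_c = (4c/γ) · sinβ cosφ / [1 − cos(β − φ)]
    = (4·42.7/19.9) · sin65.4°·cos22.9° / [1 − cos42.5°]
    = 8.583 · 0.8376 / 0.2627 = 27.36 m
FS = H_c / H = 27.36 / 17.0 = 1.610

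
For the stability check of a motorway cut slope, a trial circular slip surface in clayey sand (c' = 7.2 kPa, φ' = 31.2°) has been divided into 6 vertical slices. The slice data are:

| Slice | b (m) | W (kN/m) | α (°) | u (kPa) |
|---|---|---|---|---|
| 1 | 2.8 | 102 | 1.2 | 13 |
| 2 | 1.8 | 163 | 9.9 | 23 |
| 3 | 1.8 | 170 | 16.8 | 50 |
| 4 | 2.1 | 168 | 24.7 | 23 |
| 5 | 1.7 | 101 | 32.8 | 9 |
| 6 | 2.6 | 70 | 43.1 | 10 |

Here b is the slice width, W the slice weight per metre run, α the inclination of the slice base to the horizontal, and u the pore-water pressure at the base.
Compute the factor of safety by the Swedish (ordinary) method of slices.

Ordinary method of slices: FS = Σ[c'·Δl_i + (W_i cosα_i − u_i·Δl_i)·tanφ'] / Σ W_i sinα_i, with Δl_i = b_i / cosα_i.
Slice 1: Δl = 2.8/cos1.2° = 2.801 m; N'_1 = 102·cos1.2° − 13·2.801 = 65.6; c'Δl = 20.16; W sinα = 2.1
Slice 2: Δl = 1.8/cos9.9° = 1.827 m; N'_2 = 163·cos9.9° − 23·1.827 = 118.5; c'Δl = 13.16; W sinα = 28.0
Slice 3: Δl = 1.8/cos16.8° = 1.880 m; N'_3 = 170·cos16.8° − 50·1.880 = 68.7; c'Δl = 13.54; W sinα = 49.1
Slice 4: Δl = 2.1/cos24.7° = 2.311 m; N'_4 = 168·cos24.7° − 23·2.311 = 99.5; c'Δl = 16.64; W sinα = 70.2
Slice 5: Δl = 1.7/cos32.8° = 2.022 m; N'_5 = 101·cos32.8° − 9·2.022 = 66.7; c'Δl = 14.56; W sinα = 54.7
Slice 6: Δl = 2.6/cos43.1° = 3.561 m; N'_6 = 70·cos43.1° − 10·3.561 = 15.5; c'Δl = 25.64; W sinα = 47.8
Σc'Δl = 103.7 kN/m; ΣN' = 434.5 kN/m; ΣW sinα = 252.0 kN/m
Resisting = 103.7 + 434.5·tan31.2° = 103.7 + 263.1 = 366.9 kN/m
FS = 366.9 / 252.0 = 1.456

FS = 1.46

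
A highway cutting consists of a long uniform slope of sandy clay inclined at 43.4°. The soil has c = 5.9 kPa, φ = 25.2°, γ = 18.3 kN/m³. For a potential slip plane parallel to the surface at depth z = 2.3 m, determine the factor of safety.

FS = 0.78

For an infinite slope with a slip plane parallel to the surface (no pore pressure): FS = [c + γz cos²β tanφ] / [γz sinβ cosβ].
γz = 18.3·2.3 = 42.09 kN/m²
Numerator = 5.9 + 42.09·cos²43.4°·tan25.2° = 5.9 + 42.09·0.5279·0.4706 = 16.356 kPa
Denominator = 42.09·sin43.4°·cos43.4° = 42.09·0.6871·0.7266 = 21.012 kPa
FS = 16.356 / 21.012 = 0.778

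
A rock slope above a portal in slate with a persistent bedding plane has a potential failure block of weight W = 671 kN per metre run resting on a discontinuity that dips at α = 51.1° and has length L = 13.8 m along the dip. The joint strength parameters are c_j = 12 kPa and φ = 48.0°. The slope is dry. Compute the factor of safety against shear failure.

Resolving the block weight along and normal to the plane and applying the Mohr–Coulomb strength on the joint:
N' = W cosα = 671·cos51.1° = 421.4 kN/m
Driving force T = W sinα = 671·sin51.1° = 522.2 kN/m
Resisting force R = c_j·L + N'·tanφ = 12·13.8 + 421.4·tan48.0° = 165.6 + 468.0 = 633.6 kN/m
FS = R / T = 633.6 / 522.2 = 1.213

FS = 1.21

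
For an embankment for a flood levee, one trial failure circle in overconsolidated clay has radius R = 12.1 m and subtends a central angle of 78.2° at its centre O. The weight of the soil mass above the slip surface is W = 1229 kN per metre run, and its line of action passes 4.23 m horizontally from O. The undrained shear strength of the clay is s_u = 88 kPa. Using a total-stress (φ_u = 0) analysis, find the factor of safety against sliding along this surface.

FS = 3.38

Taking moments about the centre O, the resisting moment is provided by the undrained shear strength acting along the arc:
Arc length L_a = R·θ = 12.1·(78.2°·π/180) = 12.1·1.3648 = 16.51 m
M_R = s_u·L_a·R = 88·16.51·12.1 = 17584.8 kN·m/m
M_D = W·d = 1229·4.23 = 5198.7 kN·m/m
FS = M_R / M_D = 17584.8 / 5198.7 = 3.383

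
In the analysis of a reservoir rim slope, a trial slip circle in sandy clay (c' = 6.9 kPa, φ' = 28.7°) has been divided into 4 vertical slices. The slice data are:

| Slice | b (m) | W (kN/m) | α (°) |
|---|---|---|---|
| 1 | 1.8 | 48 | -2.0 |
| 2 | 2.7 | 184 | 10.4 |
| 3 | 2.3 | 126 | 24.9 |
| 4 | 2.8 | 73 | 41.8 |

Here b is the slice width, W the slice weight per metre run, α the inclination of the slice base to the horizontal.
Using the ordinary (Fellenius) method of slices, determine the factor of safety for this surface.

Ordinary method of slices: FS = Σ[c'·Δl_i + (W_i cosα_i)·tanφ'] / Σ W_i sinα_i, with Δl_i = b_i / cosα_i.
Slice 1: Δl = 1.8/cos(-2.0°) = 1.801 m; N'_1 = 48·cos(-2.0°) = 48.0; c'Δl = 12.43; W sinα = -1.7
Slice 2: Δl = 2.7/cos10.4° = 2.745 m; N'_2 = 184·cos10.4° = 181.0; c'Δl = 18.94; W sinα = 33.2
Slice 3: Δl = 2.3/cos24.9° = 2.536 m; N'_3 = 126·cos24.9° = 114.3; c'Δl = 17.50; W sinα = 53.1
Slice 4: Δl = 2.8/cos41.8° = 3.756 m; N'_4 = 73·cos41.8° = 54.4; c'Δl = 25.92; W sinα = 48.7
Σc'Δl = 74.8 kN/m; ΣN' = 397.7 kN/m; ΣW sinα = 133.2 kN/m
Resisting = 74.8 + 397.7·tan28.7° = 74.8 + 217.7 = 292.5 kN/m
FS = 292.5 / 133.2 = 2.195

FS = 2.20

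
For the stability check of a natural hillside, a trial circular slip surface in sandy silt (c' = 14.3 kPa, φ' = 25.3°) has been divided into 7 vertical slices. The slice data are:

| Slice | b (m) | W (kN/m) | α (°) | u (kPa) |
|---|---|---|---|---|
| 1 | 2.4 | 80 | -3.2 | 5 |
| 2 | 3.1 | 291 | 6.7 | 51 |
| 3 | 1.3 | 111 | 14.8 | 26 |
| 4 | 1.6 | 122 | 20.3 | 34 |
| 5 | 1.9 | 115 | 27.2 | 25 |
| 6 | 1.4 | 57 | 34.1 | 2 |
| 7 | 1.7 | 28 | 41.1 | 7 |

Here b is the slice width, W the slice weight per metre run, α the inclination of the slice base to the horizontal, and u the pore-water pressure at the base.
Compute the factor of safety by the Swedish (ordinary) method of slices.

Ordinary method of slices: FS = Σ[c'·Δl_i + (W_i cosα_i − u_i·Δl_i)·tanφ'] / Σ W_i sinα_i, with Δl_i = b_i / cosα_i.
Slice 1: Δl = 2.4/cos(-3.2°) = 2.404 m; N'_1 = 80·cos(-3.2°) − 5·2.404 = 67.9; c'Δl = 34.37; W sinα = -4.5
Slice 2: Δl = 3.1/cos6.7° = 3.121 m; N'_2 = 291·cos6.7° − 51·3.121 = 129.8; c'Δl = 44.63; W sinα = 34.0
Slice 3: Δl = 1.3/cos14.8° = 1.345 m; N'_3 = 111·cos14.8° − 26·1.345 = 72.4; c'Δl = 19.23; W sinα = 28.4
Slice 4: Δl = 1.6/cos20.3° = 1.706 m; N'_4 = 122·cos20.3° − 34·1.706 = 56.4; c'Δl = 24.40; W sinα = 42.3
Slice 5: Δl = 1.9/cos27.2° = 2.136 m; N'_5 = 115·cos27.2° − 25·2.136 = 48.9; c'Δl = 30.55; W sinα = 52.6
Slice 6: Δl = 1.4/cos34.1° = 1.691 m; N'_6 = 57·cos34.1° − 2·1.691 = 43.8; c'Δl = 24.18; W sinα = 32.0
Slice 7: Δl = 1.7/cos41.1° = 2.256 m; N'_7 = 28·cos41.1° − 7·2.256 = 5.3; c'Δl = 32.26; W sinα = 18.4
Σc'Δl = 209.6 kN/m; ΣN' = 424.5 kN/m; ΣW sinα = 203.1 kN/m
Resisting = 209.6 + 424.5·tan25.3° = 209.6 + 200.6 = 410.3 kN/m
FS = 410.3 / 203.1 = 2.020

FS = 2.02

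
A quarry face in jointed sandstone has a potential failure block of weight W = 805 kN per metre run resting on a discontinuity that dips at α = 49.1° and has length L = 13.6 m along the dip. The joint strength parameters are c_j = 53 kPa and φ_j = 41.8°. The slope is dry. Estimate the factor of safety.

Resolving the block weight along and normal to the plane and applying the Mohr–Coulomb strength on the joint:
N' = W cosα = 805·cos49.1° = 527.1 kN/m
Driving force T = W sinα = 805·sin49.1° = 608.5 kN/m
Resisting force R = c_j·L + N'·tanφ_j = 53·13.6 + 527.1·tan41.8° = 720.8 + 471.3 = 1192.1 kN/m
FS = R / T = 1192.1 / 608.5 = 1.959

FS = 1.96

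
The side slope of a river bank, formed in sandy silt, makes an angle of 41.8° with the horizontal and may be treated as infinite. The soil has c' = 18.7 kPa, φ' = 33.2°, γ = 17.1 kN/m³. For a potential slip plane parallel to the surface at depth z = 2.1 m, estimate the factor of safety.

FS = 1.78

For an infinite slope with a slip plane parallel to the surface (no pore pressure): FS = [c' + γz cos²β tanφ'] / [γz sinβ cosβ].
γz = 17.1·2.1 = 35.91 kN/m²
Numerator = 18.7 + 35.91·cos²41.8°·tan33.2° = 18.7 + 35.91·0.5557·0.6544 = 31.759 kPa
Denominator = 35.91·sin41.8°·cos41.8° = 35.91·0.6665·0.7455 = 17.843 kPa
FS = 31.759 / 17.843 = 1.780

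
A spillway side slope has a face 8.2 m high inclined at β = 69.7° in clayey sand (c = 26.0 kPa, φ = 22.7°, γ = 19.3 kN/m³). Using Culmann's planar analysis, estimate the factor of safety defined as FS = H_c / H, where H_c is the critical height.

FS = 1.79

H_c = (4c/γ) · sinβ cosφ / [1 − cos(β − φ)]
    = (4·26.0/19.3) · sin69.7°·cos22.7° / [1 − cos47.0°]
    = 5.389 · 0.8652 / 0.3180 = 14.66 m
FS = H_c / H = 14.66 / 8.2 = 1.788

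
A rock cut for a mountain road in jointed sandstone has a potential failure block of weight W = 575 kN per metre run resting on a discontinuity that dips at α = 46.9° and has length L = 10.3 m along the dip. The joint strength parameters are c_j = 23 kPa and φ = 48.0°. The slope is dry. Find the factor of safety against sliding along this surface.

FS = 1.60

Resolving the block weight along and normal to the plane and applying the Mohr–Coulomb strength on the joint:
N' = W cosα = 575·cos46.9° = 392.9 kN/m
Driving force T = W sinα = 575·sin46.9° = 419.8 kN/m
Resisting force R = c_j·L + N'·tanφ = 23·10.3 + 392.9·tan48.0° = 236.9 + 436.3 = 673.2 kN/m
FS = R / T = 673.2 / 419.8 = 1.604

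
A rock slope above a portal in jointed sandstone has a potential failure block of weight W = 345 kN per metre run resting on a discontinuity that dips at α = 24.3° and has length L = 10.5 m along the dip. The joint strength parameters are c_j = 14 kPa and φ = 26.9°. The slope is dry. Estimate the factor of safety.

Resolving the block weight along and normal to the plane and applying the Mohr–Coulomb strength on the joint:
N' = W cosα = 345·cos24.3° = 314.4 kN/m
Driving force T = W sinα = 345·sin24.3° = 142.0 kN/m
Resisting force R = c_j·L + N'·tanφ = 14·10.5 + 314.4·tan26.9° = 147.0 + 159.5 = 306.5 kN/m
FS = R / T = 306.5 / 142.0 = 2.159

FS = 2.16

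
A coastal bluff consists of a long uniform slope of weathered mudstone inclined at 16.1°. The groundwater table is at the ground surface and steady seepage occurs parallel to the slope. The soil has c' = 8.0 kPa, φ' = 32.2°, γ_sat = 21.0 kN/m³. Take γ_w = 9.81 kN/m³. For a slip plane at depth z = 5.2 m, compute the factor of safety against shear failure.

With seepage parallel to the slope and the water table at the surface, the effective normal stress on the slip plane uses the buoyant unit weight γ' = γ_sat − γ_w while the driving shear stress uses γ_sat:
FS = [c' + γ' z cos²β tanφ'] / [γ_sat z sinβ cosβ]
γ' = 21.0 − 9.81 = 11.19 kN/m³
Numerator = 8.0 + 11.19·5.2·cos²16.1°·tan32.2° = 8.0 + 11.19·5.2·0.9231·0.6297 = 41.825 kPa
Denominator = 21.0·5.2·sin16.1°·cos16.1° = 21.0·5.2·0.2773·0.9608 = 29.095 kPa
FS = 41.825 / 29.095 = 1.438

FS = 1.44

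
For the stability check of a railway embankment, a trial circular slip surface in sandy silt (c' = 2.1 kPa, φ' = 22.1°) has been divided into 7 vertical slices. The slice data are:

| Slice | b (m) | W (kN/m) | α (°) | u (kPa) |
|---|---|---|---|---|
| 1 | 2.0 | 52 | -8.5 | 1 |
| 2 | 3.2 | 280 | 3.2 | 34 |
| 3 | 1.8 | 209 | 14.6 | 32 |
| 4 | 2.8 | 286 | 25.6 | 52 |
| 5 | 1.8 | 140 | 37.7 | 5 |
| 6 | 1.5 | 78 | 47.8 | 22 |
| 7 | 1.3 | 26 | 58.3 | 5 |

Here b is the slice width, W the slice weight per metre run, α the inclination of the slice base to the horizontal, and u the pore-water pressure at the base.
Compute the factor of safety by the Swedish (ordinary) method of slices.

FS = 0.76

Ordinary method of slices: FS = Σ[c'·Δl_i + (W_i cosα_i − u_i·Δl_i)·tanφ'] / Σ W_i sinα_i, with Δl_i = b_i / cosα_i.
Slice 1: Δl = 2.0/cos(-8.5°) = 2.022 m; N'_1 = 52·cos(-8.5°) − 1·2.022 = 49.4; c'Δl = 4.25; W sinα = -7.7
Slice 2: Δl = 3.2/cos3.2° = 3.205 m; N'_2 = 280·cos3.2° − 34·3.205 = 170.6; c'Δl = 6.73; W sinα = 15.6
Slice 3: Δl = 1.8/cos14.6° = 1.860 m; N'_3 = 209·cos14.6° − 32·1.860 = 142.7; c'Δl = 3.91; W sinα = 52.7
Slice 4: Δl = 2.8/cos25.6° = 3.105 m; N'_4 = 286·cos25.6° − 52·3.105 = 96.5; c'Δl = 6.52; W sinα = 123.6
Slice 5: Δl = 1.8/cos37.7° = 2.275 m; N'_5 = 140·cos37.7° − 5·2.275 = 99.4; c'Δl = 4.78; W sinα = 85.6
Slice 6: Δl = 1.5/cos47.8° = 2.233 m; N'_6 = 78·cos47.8° − 22·2.233 = 3.3; c'Δl = 4.69; W sinα = 57.8
Slice 7: Δl = 1.3/cos58.3° = 2.474 m; N'_7 = 26·cos58.3° − 5·2.474 = 1.3; c'Δl = 5.20; W sinα = 22.1
Σc'Δl = 36.1 kN/m; ΣN' = 563.2 kN/m; ΣW sinα = 349.7 kN/m
Resisting = 36.1 + 563.2·tan22.1° = 36.1 + 228.7 = 264.7 kN/m
FS = 264.7 / 349.7 = 0.757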